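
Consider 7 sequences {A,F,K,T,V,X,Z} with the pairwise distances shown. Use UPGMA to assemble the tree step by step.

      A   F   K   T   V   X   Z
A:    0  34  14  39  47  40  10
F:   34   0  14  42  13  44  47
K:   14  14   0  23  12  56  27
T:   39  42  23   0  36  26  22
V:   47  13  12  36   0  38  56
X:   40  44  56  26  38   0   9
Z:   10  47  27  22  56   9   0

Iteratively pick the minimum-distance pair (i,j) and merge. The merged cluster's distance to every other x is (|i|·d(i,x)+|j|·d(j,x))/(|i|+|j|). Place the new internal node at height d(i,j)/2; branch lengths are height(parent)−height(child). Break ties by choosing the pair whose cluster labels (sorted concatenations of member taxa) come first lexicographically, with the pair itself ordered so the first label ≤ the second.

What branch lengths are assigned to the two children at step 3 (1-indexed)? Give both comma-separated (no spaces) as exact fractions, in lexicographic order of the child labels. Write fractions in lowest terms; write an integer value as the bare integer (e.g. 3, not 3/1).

27/4,3/4

iteration 1: select X,Z (d=9); attach at lengths (9/2, 9/2); label the merged cluster XZ
  updated: d(A,XZ)=25, d(F,XZ)=91/2, d(K,XZ)=83/2, d(T,XZ)=24, d(V,XZ)=47
iteration 2: select K,V (d=12); attach at lengths (6, 6); label the merged cluster KV
  updated: d(A,KV)=61/2, d(F,KV)=27/2, d(KV,T)=59/2, d(KV,XZ)=177/4
iteration 3: select F,KV (d=27/2); attach at lengths (27/4, 3/4); label the merged cluster FKV
  updated: d(A,FKV)=95/3, d(FKV,T)=101/3, d(FKV,XZ)=134/3
iteration 4: select T,XZ (d=24); attach at lengths (12, 15/2); label the merged cluster TXZ
  updated: d(A,TXZ)=89/3, d(FKV,TXZ)=41
iteration 5: select A,TXZ (d=89/3); attach at lengths (89/6, 17/6); label the merged cluster ATXZ
  updated: d(ATXZ,FKV)=116/3
iteration 6: select ATXZ,FKV (d=116/3); attach at lengths (9/2, 151/12); label the merged cluster AFKTVXZ
final tree: ((A:89/6,(T:12,(X:9/2,Z:9/2):15/2):17/6):9/2,(F:27/4,(K:6,V:6):3/4):151/12)
total length: 331/4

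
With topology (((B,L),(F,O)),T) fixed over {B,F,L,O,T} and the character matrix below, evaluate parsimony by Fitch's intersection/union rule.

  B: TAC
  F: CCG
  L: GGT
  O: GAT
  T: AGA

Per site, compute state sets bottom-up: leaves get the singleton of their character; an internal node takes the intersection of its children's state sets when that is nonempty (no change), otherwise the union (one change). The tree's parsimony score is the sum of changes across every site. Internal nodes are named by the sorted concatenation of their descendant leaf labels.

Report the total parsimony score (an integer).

site 0, node BL: B={T} ∪ L={G} → {G,T} (+1)
site 0, node FO: F={C} ∪ O={G} → {C,G} (+1)
site 0, node BFLO: BL={G,T} ∩ FO={C,G} → {G} (+0)
site 0, node BFLOT: BFLO={G} ∪ T={A} → {A,G} (+1)
site 1, node BL: B={A} ∪ L={G} → {A,G} (+1)
site 1, node FO: F={C} ∪ O={A} → {A,C} (+1)
site 1, node BFLO: BL={A,G} ∩ FO={A,C} → {A} (+0)
site 1, node BFLOT: BFLO={A} ∪ T={G} → {A,G} (+1)
site 2, node BL: B={C} ∪ L={T} → {C,T} (+1)
site 2, node FO: F={G} ∪ O={T} → {G,T} (+1)
site 2, node BFLO: BL={C,T} ∩ FO={G,T} → {T} (+0)
site 2, node BFLOT: BFLO={T} ∪ T={A} → {A,T} (+1)
per-site changes: [3, 3, 3]; total = 9

9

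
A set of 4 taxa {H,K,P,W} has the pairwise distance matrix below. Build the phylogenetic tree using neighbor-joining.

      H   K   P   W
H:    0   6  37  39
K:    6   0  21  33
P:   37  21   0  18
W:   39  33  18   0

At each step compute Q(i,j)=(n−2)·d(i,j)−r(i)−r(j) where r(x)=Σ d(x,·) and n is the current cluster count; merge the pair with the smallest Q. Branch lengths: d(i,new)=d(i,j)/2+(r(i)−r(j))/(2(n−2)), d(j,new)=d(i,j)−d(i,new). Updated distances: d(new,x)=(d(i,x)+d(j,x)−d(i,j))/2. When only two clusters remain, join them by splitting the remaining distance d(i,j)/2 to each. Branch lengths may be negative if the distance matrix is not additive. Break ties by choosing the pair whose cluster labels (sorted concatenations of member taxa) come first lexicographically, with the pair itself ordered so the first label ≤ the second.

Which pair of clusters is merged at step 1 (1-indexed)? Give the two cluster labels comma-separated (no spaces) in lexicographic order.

H,K

iteration 1: select H,K (d=6, Q=-130); attach at lengths (17/2, -5/2); label the merged cluster HK
  updated: d(HK,P)=26, d(HK,W)=33
iteration 2: select HK,P (d=26, Q=-77); attach at lengths (41/2, 11/2); label the merged cluster HKP
  updated: d(HKP,W)=25/2
iteration 3: select HKP,W (d=25/2); attach at lengths (25/4, 25/4); label the merged cluster HKPW
final tree: (((H:17/2,K:-5/2):41/2,P:11/2):25/4,W:25/4)
total length: 89/2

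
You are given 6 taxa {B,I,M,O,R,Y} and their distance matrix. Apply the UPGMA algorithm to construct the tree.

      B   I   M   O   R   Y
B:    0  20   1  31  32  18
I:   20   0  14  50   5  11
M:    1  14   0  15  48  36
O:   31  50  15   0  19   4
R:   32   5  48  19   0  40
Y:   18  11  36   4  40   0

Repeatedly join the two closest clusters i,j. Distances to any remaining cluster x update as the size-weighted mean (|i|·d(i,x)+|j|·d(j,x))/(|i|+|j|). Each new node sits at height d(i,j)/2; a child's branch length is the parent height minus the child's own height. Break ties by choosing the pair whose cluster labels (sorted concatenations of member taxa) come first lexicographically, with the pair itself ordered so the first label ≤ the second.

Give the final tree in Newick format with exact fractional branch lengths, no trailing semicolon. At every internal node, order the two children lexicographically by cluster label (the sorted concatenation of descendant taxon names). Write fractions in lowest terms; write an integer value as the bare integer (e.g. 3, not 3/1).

(((B:1/2,M:1/2):12,(O:2,Y:2):21/2):17/8,(I:5/2,R:5/2):97/8)

1. join B+M (d=1) ⇒ BM; edges |B|=1/2, |M|=1/2
  updated: d(BM,I)=17, d(BM,O)=23, d(BM,R)=40, d(BM,Y)=27
2. join O+Y (d=4) ⇒ OY; edges |O|=2, |Y|=2
  updated: d(BM,OY)=25, d(I,OY)=61/2, d(OY,R)=59/2
3. join I+R (d=5) ⇒ IR; edges |I|=5/2, |R|=5/2
  updated: d(BM,IR)=57/2, d(IR,OY)=30
4. join BM+OY (d=25) ⇒ BMOY; edges |BM|=12, |OY|=21/2
  updated: d(BMOY,IR)=117/4
5. join BMOY+IR (d=117/4) ⇒ BIMORY; edges |BMOY|=17/8, |IR|=97/8
final tree: (((B:1/2,M:1/2):12,(O:2,Y:2):21/2):17/8,(I:5/2,R:5/2):97/8)
total length: 187/4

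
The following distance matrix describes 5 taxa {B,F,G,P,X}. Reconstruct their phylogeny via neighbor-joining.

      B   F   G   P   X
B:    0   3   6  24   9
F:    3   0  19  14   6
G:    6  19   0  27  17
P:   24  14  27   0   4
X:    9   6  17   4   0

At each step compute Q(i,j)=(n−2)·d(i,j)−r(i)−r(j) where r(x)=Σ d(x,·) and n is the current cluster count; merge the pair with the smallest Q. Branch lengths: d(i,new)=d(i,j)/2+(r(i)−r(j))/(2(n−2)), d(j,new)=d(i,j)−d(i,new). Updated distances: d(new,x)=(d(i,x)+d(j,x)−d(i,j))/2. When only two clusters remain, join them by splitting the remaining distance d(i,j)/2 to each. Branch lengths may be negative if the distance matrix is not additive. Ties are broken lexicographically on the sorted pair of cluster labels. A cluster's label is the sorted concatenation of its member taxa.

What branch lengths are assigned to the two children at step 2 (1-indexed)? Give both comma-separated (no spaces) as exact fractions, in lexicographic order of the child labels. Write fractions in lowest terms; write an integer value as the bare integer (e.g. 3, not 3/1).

step 1: merge (B,G) at d=6, Q=-93; branch lengths B→-3/2, G→15/2; new cluster BG
  updated: d(BG,F)=8, d(BG,P)=45/2, d(BG,X)=10
step 2: merge (BG,F) at d=8, Q=-105/2; branch lengths BG→57/8, F→7/8; new cluster BFG
  updated: d(BFG,P)=57/4, d(BFG,X)=4
step 3: merge (BFG,P) at d=57/4, Q=-89/4; branch lengths BFG→57/8, P→57/8; new cluster BFGP
  updated: d(BFGP,X)=-25/8
step 4: merge (BFGP,X) at d=-25/8; branch lengths BFGP→-25/16, X→-25/16; new cluster BFGPX
final tree: ((((B:-3/2,G:15/2):57/8,F:7/8):57/8,P:57/8):-25/16,X:-25/16)
total length: 201/8

57/8,7/8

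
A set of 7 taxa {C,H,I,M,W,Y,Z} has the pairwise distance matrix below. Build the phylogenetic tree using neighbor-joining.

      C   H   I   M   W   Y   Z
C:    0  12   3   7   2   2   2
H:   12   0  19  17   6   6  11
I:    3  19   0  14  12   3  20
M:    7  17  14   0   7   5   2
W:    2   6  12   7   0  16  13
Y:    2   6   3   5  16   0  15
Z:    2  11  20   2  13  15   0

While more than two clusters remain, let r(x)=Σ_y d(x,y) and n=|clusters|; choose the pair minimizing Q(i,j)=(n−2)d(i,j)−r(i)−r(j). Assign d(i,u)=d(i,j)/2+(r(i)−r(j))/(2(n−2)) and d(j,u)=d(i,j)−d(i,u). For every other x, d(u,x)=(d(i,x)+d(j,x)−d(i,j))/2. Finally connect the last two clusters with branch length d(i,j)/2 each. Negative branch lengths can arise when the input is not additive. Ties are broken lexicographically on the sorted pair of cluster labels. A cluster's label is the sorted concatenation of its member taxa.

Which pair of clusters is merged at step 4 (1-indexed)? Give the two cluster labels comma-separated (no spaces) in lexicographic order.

iteration 1: select M,Z (d=2, Q=-105); attach at lengths (-1/10, 21/10); label the merged cluster MZ
  updated: d(C,MZ)=7/2, d(H,MZ)=13, d(I,MZ)=16, d(MZ,W)=9, d(MZ,Y)=9
iteration 2: select H,W (d=6, Q=-77); attach at lengths (35/8, 13/8); label the merged cluster HW
  updated: d(C,HW)=4, d(HW,I)=25/2, d(HW,MZ)=8, d(HW,Y)=8
iteration 3: select I,Y (d=3, Q=-95/2); attach at lengths (43/12, -7/12); label the merged cluster IY
  updated: d(C,IY)=1, d(HW,IY)=35/4, d(IY,MZ)=11
iteration 4: select C,IY (d=1, Q=-109/4); attach at lengths (-41/16, 57/16); label the merged cluster CIY
  updated: d(CIY,HW)=47/8, d(CIY,MZ)=27/4
iteration 5: select CIY,HW (d=47/8, Q=-165/8); attach at lengths (37/16, 57/16); label the merged cluster CHIWY
  updated: d(CHIWY,MZ)=71/16
iteration 6: select CHIWY,MZ (d=71/16); attach at lengths (71/32, 71/32); label the merged cluster CHIMWYZ
final tree: (((C:-41/16,(I:43/12,Y:-7/12):57/16):37/16,(H:35/8,W:13/8):57/16):71/32,(M:-1/10,Z:21/10):71/32)
total length: 357/16

C,IY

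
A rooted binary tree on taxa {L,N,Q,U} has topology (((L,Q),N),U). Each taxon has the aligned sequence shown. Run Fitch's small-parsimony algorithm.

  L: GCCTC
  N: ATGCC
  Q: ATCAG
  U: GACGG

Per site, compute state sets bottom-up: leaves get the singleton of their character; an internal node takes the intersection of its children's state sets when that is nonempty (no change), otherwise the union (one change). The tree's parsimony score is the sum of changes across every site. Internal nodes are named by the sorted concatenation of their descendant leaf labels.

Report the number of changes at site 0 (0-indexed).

[col 0] LQ: children L:{G}, Q:{A} ∪→ {A,G}; cost 1
[col 0] LNQ: children LQ:{A,G}, N:{A} ∩→ {A}; cost 0
[col 0] LNQU: children LNQ:{A}, U:{G} ∪→ {A,G}; cost 1
[col 1] LQ: children L:{C}, Q:{T} ∪→ {C,T}; cost 1
[col 1] LNQ: children LQ:{C,T}, N:{T} ∩→ {T}; cost 0
[col 1] LNQU: children LNQ:{T}, U:{A} ∪→ {A,T}; cost 1
[col 2] LQ: children L:{C}, Q:{C} ∩→ {C}; cost 0
[col 2] LNQ: children LQ:{C}, N:{G} ∪→ {C,G}; cost 1
[col 2] LNQU: children LNQ:{C,G}, U:{C} ∩→ {C}; cost 0
[col 3] LQ: children L:{T}, Q:{A} ∪→ {A,T}; cost 1
[col 3] LNQ: children LQ:{A,T}, N:{C} ∪→ {A,C,T}; cost 1
[col 3] LNQU: children LNQ:{A,C,T}, U:{G} ∪→ {A,C,G,T}; cost 1
[col 4] LQ: children L:{C}, Q:{G} ∪→ {C,G}; cost 1
[col 4] LNQ: children LQ:{C,G}, N:{C} ∩→ {C}; cost 0
[col 4] LNQU: children LNQ:{C}, U:{G} ∪→ {C,G}; cost 1
per-site changes: [2, 2, 1, 3, 2]; total = 10

2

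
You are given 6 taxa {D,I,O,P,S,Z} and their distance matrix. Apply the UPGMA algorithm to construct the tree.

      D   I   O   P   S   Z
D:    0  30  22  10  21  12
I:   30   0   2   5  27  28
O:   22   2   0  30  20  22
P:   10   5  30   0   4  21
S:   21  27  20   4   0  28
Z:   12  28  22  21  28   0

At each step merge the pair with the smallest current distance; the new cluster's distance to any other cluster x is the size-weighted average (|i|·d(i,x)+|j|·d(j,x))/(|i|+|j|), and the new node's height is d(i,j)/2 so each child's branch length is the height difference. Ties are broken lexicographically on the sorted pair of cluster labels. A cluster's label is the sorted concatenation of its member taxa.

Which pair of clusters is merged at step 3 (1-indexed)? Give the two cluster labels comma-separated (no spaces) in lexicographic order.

D,Z

1. join I+O (d=2) ⇒ IO; edges |I|=1, |O|=1
  updated: d(D,IO)=26, d(IO,P)=35/2, d(IO,S)=47/2, d(IO,Z)=25
2. join P+S (d=4) ⇒ PS; edges |P|=2, |S|=2
  updated: d(D,PS)=31/2, d(IO,PS)=41/2, d(PS,Z)=49/2
3. join D+Z (d=12) ⇒ DZ; edges |D|=6, |Z|=6
  updated: d(DZ,IO)=51/2, d(DZ,PS)=20
4. join DZ+PS (d=20) ⇒ DPSZ; edges |DZ|=4, |PS|=8
  updated: d(DPSZ,IO)=23
5. join DPSZ+IO (d=23) ⇒ DIOPSZ; edges |DPSZ|=3/2, |IO|=21/2
final tree: (((D:6,Z:6):4,(P:2,S:2):8):3/2,(I:1,O:1):21/2)
total length: 42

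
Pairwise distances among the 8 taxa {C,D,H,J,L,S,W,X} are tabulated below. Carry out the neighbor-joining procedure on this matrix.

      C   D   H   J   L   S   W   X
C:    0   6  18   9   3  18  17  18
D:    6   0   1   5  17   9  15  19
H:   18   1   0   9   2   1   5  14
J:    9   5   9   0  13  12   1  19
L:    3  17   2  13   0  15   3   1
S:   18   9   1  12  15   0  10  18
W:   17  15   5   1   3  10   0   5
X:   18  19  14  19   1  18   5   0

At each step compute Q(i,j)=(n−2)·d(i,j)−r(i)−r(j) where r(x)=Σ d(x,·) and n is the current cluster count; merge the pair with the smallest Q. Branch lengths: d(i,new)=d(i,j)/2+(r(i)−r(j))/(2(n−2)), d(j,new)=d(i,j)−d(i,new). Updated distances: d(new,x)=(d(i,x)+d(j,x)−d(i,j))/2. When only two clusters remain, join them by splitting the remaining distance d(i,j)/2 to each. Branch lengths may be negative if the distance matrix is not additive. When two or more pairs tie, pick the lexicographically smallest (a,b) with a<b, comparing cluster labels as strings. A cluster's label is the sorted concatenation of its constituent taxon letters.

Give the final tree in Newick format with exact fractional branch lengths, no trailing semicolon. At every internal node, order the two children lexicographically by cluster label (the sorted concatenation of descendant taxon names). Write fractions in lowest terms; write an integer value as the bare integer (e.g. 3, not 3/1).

(((C:169/32,D:23/32):77/32,((H:-55/32,S:87/32):57/16,((L:-17/6,X:23/6):18/5,W:-1/10):61/16):95/32):51/64,J:51/64)

step 1: merge (L,X) at d=1, Q=-142; branch lengths L→-17/6, X→23/6; new cluster LX
  updated: d(C,LX)=10, d(D,LX)=35/2, d(H,LX)=15/2, d(J,LX)=31/2, d(LX,S)=16, d(LX,W)=7/2
step 2: merge (LX,W) at d=7/2, Q=-104; branch lengths LX→18/5, W→-1/10; new cluster LWX
  updated: d(C,LWX)=47/4, d(D,LWX)=29/2, d(H,LWX)=9/2, d(J,LWX)=13/2, d(LWX,S)=45/4
step 3: merge (H,S) at d=1, Q=-323/4; branch lengths H→-55/32, S→87/32; new cluster HS
  updated: d(C,HS)=35/2, d(D,HS)=9/2, d(HS,J)=10, d(HS,LWX)=59/8
step 4: merge (HS,LWX) at d=59/8, Q=-459/8; branch lengths HS→57/16, LWX→61/16; new cluster HLSWX
  updated: d(C,HLSWX)=175/16, d(D,HLSWX)=93/16, d(HLSWX,J)=73/16
step 5: merge (C,D) at d=6, Q=-123/4; branch lengths C→169/32, D→23/32; new cluster CD
  updated: d(CD,HLSWX)=43/8, d(CD,J)=4
step 6: merge (CD,HLSWX) at d=43/8, Q=-223/16; branch lengths CD→77/32, HLSWX→95/32; new cluster CDHLSWX
  updated: d(CDHLSWX,J)=51/32
step 7: merge (CDHLSWX,J) at d=51/32; branch lengths CDHLSWX→51/64, J→51/64; new cluster CDHJLSWX
final tree: (((C:169/32,D:23/32):77/32,((H:-55/32,S:87/32):57/16,((L:-17/6,X:23/6):18/5,W:-1/10):61/16):95/32):51/64,J:51/64)
total length: 827/32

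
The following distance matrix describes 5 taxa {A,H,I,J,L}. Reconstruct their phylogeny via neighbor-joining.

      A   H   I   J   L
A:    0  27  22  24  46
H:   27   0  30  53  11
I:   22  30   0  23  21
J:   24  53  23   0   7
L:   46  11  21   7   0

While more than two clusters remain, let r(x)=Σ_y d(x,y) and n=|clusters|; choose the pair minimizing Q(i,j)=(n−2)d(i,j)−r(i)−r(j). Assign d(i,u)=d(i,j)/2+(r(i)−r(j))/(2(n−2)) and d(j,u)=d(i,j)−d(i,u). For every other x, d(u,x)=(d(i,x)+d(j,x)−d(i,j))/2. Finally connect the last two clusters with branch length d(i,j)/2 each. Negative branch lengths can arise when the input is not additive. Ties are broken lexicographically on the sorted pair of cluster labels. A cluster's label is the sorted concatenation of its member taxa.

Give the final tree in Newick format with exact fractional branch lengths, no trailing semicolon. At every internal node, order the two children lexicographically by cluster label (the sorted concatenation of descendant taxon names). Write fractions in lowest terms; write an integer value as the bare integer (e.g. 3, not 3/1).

(((A:107/8,J:85/8):25/8,(H:23/2,L:-1/2):101/8):59/16,I:59/16)

1. join H+L (d=11, Q=-173) ⇒ HL; edges |H|=23/2, |L|=-1/2
  updated: d(A,HL)=31, d(HL,I)=20, d(HL,J)=49/2
2. join A+J (d=24, Q=-201/2) ⇒ AJ; edges |A|=107/8, |J|=85/8
  updated: d(AJ,HL)=63/4, d(AJ,I)=21/2
3. join AJ+HL (d=63/4, Q=-185/4) ⇒ AHJL; edges |AJ|=25/8, |HL|=101/8
  updated: d(AHJL,I)=59/8
4. join AHJL+I (d=59/8) ⇒ AHIJL; edges |AHJL|=59/16, |I|=59/16
final tree: (((A:107/8,J:85/8):25/8,(H:23/2,L:-1/2):101/8):59/16,I:59/16)
total length: 465/8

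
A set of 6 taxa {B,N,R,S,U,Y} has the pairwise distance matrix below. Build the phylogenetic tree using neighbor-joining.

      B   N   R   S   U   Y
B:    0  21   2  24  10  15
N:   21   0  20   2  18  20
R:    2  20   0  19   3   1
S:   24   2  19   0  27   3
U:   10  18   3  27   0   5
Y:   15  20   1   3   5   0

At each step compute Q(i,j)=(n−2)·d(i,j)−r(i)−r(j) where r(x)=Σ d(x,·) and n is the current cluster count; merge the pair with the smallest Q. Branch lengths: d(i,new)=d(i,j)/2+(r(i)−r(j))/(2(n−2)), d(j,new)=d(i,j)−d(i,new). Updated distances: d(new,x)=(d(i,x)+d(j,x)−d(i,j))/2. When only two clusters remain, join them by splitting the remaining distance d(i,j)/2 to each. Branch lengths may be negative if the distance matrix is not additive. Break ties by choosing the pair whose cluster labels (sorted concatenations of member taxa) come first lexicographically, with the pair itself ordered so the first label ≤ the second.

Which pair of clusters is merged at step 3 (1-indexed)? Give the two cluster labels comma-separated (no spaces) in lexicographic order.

step 1: merge (N,S) at d=2, Q=-148; branch lengths N→7/4, S→1/4; new cluster NS
  updated: d(B,NS)=43/2, d(NS,R)=37/2, d(NS,U)=43/2, d(NS,Y)=21/2
step 2: merge (NS,Y) at d=21/2, Q=-72; branch lengths NS→12, Y→-3/2; new cluster NSY
  updated: d(B,NSY)=13, d(NSY,R)=9/2, d(NSY,U)=8
step 3: merge (B,R) at d=2, Q=-61/2; branch lengths B→39/8, R→-23/8; new cluster BR
  updated: d(BR,NSY)=31/4, d(BR,U)=11/2
step 4: merge (BR,NSY) at d=31/4, Q=-85/4; branch lengths BR→21/8, NSY→41/8; new cluster BNRSY
  updated: d(BNRSY,U)=23/8
step 5: merge (BNRSY,U) at d=23/8; branch lengths BNRSY→23/16, U→23/16; new cluster BNRSUY
final tree: (((B:39/8,R:-23/8):21/8,((N:7/4,S:1/4):12,Y:-3/2):41/8):23/16,U:23/16)
total length: 201/8

B,R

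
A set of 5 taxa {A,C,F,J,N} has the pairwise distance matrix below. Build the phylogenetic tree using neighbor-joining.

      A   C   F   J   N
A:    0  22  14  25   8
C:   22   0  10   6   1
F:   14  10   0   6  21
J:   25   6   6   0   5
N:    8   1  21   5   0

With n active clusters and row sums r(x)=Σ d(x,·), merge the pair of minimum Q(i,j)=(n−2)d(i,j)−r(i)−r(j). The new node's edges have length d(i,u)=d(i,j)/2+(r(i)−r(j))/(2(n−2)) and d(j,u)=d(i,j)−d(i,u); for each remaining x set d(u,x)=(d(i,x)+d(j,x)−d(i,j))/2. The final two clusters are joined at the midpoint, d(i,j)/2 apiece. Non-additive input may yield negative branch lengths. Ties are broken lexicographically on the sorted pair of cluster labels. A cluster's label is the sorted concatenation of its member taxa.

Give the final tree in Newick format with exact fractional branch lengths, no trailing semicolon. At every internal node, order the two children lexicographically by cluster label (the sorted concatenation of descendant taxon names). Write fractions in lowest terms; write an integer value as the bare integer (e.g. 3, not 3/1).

((((A:29/3,N:-5/3):47/8,C:13/8):27/8,F:37/8):11/16,J:11/16)

1. join A+N (d=8, Q=-80) ⇒ AN; edges |A|=29/3, |N|=-5/3
  updated: d(AN,C)=15/2, d(AN,F)=27/2, d(AN,J)=11
2. join AN+C (d=15/2, Q=-81/2) ⇒ ACN; edges |AN|=47/8, |C|=13/8
  updated: d(ACN,F)=8, d(ACN,J)=19/4
3. join ACN+F (d=8, Q=-75/4) ⇒ ACFN; edges |ACN|=27/8, |F|=37/8
  updated: d(ACFN,J)=11/8
4. join ACFN+J (d=11/8) ⇒ ACFJN; edges |ACFN|=11/16, |J|=11/16
final tree: ((((A:29/3,N:-5/3):47/8,C:13/8):27/8,F:37/8):11/16,J:11/16)
total length: 199/8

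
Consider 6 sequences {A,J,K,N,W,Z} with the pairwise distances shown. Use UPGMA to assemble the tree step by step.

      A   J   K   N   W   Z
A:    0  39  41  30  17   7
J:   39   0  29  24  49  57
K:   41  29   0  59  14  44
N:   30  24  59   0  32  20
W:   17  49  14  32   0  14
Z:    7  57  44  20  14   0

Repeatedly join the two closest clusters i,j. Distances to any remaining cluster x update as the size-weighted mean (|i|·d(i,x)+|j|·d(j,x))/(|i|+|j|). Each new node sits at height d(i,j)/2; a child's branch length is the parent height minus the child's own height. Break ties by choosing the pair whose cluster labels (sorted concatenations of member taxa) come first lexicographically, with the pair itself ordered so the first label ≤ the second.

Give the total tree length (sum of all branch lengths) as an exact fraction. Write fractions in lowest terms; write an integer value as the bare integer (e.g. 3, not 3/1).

step 1: merge (A,Z) at d=7; branch lengths A→7/2, Z→7/2; new cluster AZ
  updated: d(AZ,J)=48, d(AZ,K)=85/2, d(AZ,N)=25, d(AZ,W)=31/2
step 2: merge (K,W) at d=14; branch lengths K→7, W→7; new cluster KW
  updated: d(AZ,KW)=29, d(J,KW)=39, d(KW,N)=91/2
step 3: merge (J,N) at d=24; branch lengths J→12, N→12; new cluster JN
  updated: d(AZ,JN)=73/2, d(JN,KW)=169/4
step 4: merge (AZ,KW) at d=29; branch lengths AZ→11, KW→15/2; new cluster AKWZ
  updated: d(AKWZ,JN)=315/8
step 5: merge (AKWZ,JN) at d=315/8; branch lengths AKWZ→83/16, JN→123/16; new cluster AJKNWZ
final tree: (((A:7/2,Z:7/2):11,(K:7,W:7):15/2):83/16,(J:12,N:12):123/16)
total length: 611/8

611/8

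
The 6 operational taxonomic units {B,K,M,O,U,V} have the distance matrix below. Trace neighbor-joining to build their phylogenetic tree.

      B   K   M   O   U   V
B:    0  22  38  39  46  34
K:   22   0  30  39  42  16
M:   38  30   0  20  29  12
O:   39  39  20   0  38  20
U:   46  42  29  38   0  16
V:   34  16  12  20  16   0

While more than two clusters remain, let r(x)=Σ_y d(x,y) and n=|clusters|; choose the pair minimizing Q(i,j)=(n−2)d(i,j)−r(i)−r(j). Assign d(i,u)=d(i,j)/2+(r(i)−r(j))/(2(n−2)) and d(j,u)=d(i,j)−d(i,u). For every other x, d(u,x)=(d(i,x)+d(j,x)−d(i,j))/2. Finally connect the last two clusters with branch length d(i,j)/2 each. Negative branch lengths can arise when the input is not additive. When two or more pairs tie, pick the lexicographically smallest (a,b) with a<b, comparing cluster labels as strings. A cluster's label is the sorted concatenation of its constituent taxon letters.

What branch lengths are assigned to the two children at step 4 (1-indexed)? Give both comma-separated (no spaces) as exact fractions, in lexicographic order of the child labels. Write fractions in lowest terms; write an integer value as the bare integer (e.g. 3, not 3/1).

1. join B+K (d=22, Q=-240) ⇒ BK; edges |B|=59/4, |K|=29/4
  updated: d(BK,M)=23, d(BK,O)=28, d(BK,U)=33, d(BK,V)=14
2. join M+O (d=20, Q=-130) ⇒ MO; edges |M|=19/3, |O|=41/3
  updated: d(BK,MO)=31/2, d(MO,U)=47/2, d(MO,V)=6
3. join BK+MO (d=31/2, Q=-153/2) ⇒ BKMO; edges |BK|=97/8, |MO|=27/8
  updated: d(BKMO,U)=41/2, d(BKMO,V)=9/4
4. join BKMO+U (d=41/2, Q=-155/4) ⇒ BKMOU; edges |BKMO|=27/8, |U|=137/8
  updated: d(BKMOU,V)=-9/8
5. join BKMOU+V (d=-9/8) ⇒ BKMOUV; edges |BKMOU|=-9/16, |V|=-9/16
final tree: ((((B:59/4,K:29/4):97/8,(M:19/3,O:41/3):27/8):27/8,U:137/8):-9/16,V:-9/16)
total length: 615/8

27/8,137/8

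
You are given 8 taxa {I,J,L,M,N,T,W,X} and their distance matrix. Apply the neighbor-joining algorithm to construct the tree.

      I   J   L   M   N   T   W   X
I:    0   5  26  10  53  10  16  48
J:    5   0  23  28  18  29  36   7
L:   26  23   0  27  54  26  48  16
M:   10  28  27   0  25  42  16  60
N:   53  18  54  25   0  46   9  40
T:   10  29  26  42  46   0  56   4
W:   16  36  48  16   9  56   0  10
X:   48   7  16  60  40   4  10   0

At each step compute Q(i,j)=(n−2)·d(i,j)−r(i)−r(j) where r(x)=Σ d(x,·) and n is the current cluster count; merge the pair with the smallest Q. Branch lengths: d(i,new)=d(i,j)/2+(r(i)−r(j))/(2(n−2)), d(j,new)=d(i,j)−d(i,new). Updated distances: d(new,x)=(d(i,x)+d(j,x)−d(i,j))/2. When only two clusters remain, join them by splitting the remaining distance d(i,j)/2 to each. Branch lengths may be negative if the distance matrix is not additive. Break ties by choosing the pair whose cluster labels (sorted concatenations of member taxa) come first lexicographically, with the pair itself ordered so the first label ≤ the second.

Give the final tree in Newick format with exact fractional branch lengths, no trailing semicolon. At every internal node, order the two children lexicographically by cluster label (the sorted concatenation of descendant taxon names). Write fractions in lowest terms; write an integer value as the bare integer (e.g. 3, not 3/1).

iteration 1: select N,W (d=9, Q=-382); attach at lengths (9, 0); label the merged cluster NW
  updated: d(I,NW)=30, d(J,NW)=45/2, d(L,NW)=93/2, d(M,NW)=16, d(NW,T)=93/2, d(NW,X)=41/2
iteration 2: select T,X (d=4, Q=-293); attach at lengths (11/5, 9/5); label the merged cluster TX
  updated: d(I,TX)=27, d(J,TX)=16, d(L,TX)=19, d(M,TX)=49, d(NW,TX)=63/2
iteration 3: select M,NW (d=16, Q=-425/2); attach at lengths (95/16, 161/16); label the merged cluster MNW
  updated: d(I,MNW)=12, d(J,MNW)=69/4, d(L,MNW)=115/4, d(MNW,TX)=129/4
iteration 4: select L,TX (d=19, Q=-134); attach at lengths (119/12, 109/12); label the merged cluster LTX
  updated: d(I,LTX)=17, d(J,LTX)=10, d(LTX,MNW)=21
iteration 5: select I,MNW (d=12, Q=-241/4); attach at lengths (31/16, 161/16); label the merged cluster IMNW
  updated: d(IMNW,J)=41/8, d(IMNW,LTX)=13
iteration 6: select IMNW,J (d=41/8, Q=-225/8); attach at lengths (65/16, 17/16); label the merged cluster IJMNW
  updated: d(IJMNW,LTX)=143/16
iteration 7: select IJMNW,LTX (d=143/16); attach at lengths (143/32, 143/32); label the merged cluster IJLMNTWX
final tree: (((I:31/16,(M:95/16,(N:9,W:0):161/16):161/16):65/16,J:17/16):143/32,(L:119/12,(T:11/5,X:9/5):109/12):143/32)
total length: 1185/16

(((I:31/16,(M:95/16,(N:9,W:0):161/16):161/16):65/16,J:17/16):143/32,(L:119/12,(T:11/5,X:9/5):109/12):143/32)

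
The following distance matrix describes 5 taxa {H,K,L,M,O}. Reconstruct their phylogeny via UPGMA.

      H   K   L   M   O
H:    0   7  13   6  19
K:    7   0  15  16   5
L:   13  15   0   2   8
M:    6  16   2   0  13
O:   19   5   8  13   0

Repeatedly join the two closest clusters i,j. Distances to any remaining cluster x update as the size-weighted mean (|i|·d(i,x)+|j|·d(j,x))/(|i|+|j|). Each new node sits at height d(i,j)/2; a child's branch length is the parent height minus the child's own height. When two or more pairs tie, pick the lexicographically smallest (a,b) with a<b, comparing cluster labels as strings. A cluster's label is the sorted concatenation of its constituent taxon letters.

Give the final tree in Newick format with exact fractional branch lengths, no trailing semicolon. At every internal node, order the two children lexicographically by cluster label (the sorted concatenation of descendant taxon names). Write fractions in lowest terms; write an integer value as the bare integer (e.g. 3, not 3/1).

step 1: merge (L,M) at d=2; branch lengths L→1, M→1; new cluster LM
  updated: d(H,LM)=19/2, d(K,LM)=31/2, d(LM,O)=21/2
step 2: merge (K,O) at d=5; branch lengths K→5/2, O→5/2; new cluster KO
  updated: d(H,KO)=13, d(KO,LM)=13
step 3: merge (H,LM) at d=19/2; branch lengths H→19/4, LM→15/4; new cluster HLM
  updated: d(HLM,KO)=13
step 4: merge (HLM,KO) at d=13; branch lengths HLM→7/4, KO→4; new cluster HKLMO
final tree: ((H:19/4,(L:1,M:1):15/4):7/4,(K:5/2,O:5/2):4)
total length: 85/4

((H:19/4,(L:1,M:1):15/4):7/4,(K:5/2,O:5/2):4)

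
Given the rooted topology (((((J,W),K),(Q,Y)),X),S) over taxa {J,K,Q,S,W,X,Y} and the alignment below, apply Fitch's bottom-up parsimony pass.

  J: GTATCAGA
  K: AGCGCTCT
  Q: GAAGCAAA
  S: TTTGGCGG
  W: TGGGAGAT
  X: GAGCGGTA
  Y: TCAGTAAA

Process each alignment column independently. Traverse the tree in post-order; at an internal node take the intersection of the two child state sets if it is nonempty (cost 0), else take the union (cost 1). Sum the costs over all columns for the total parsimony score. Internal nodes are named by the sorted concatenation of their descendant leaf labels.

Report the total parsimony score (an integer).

[col 0] JW: children J:{G}, W:{T} ∪→ {G,T}; cost 1
[col 0] JKW: children JW:{G,T}, K:{A} ∪→ {A,G,T}; cost 1
[col 0] QY: children Q:{G}, Y:{T} ∪→ {G,T}; cost 1
[col 0] JKQWY: children JKW:{A,G,T}, QY:{G,T} ∩→ {G,T}; cost 0
[col 0] JKQWXY: children JKQWY:{G,T}, X:{G} ∩→ {G}; cost 0
[col 0] JKQSWXY: children JKQWXY:{G}, S:{T} ∪→ {G,T}; cost 1
[col 1] JW: children J:{T}, W:{G} ∪→ {G,T}; cost 1
[col 1] JKW: children JW:{G,T}, K:{G} ∩→ {G}; cost 0
[col 1] QY: children Q:{A}, Y:{C} ∪→ {A,C}; cost 1
[col 1] JKQWY: children JKW:{G}, QY:{A,C} ∪→ {A,C,G}; cost 1
[col 1] JKQWXY: children JKQWY:{A,C,G}, X:{A} ∩→ {A}; cost 0
[col 1] JKQSWXY: children JKQWXY:{A}, S:{T} ∪→ {A,T}; cost 1
[col 2] JW: children J:{A}, W:{G} ∪→ {A,G}; cost 1
[col 2] JKW: children JW:{A,G}, K:{C} ∪→ {A,C,G}; cost 1
[col 2] QY: children Q:{A}, Y:{A} ∩→ {A}; cost 0
[col 2] JKQWY: children JKW:{A,C,G}, QY:{A} ∩→ {A}; cost 0
[col 2] JKQWXY: children JKQWY:{A}, X:{G} ∪→ {A,G}; cost 1
[col 2] JKQSWXY: children JKQWXY:{A,G}, S:{T} ∪→ {A,G,T}; cost 1
[col 3] JW: children J:{T}, W:{G} ∪→ {G,T}; cost 1
[col 3] JKW: children JW:{G,T}, K:{G} ∩→ {G}; cost 0
[col 3] QY: children Q:{G}, Y:{G} ∩→ {G}; cost 0
[col 3] JKQWY: children JKW:{G}, QY:{G} ∩→ {G}; cost 0
[col 3] JKQWXY: children JKQWY:{G}, X:{C} ∪→ {C,G}; cost 1
[col 3] JKQSWXY: children JKQWXY:{C,G}, S:{G} ∩→ {G}; cost 0
[col 4] JW: children J:{C}, W:{A} ∪→ {A,C}; cost 1
[col 4] JKW: children JW:{A,C}, K:{C} ∩→ {C}; cost 0
[col 4] QY: children Q:{C}, Y:{T} ∪→ {C,T}; cost 1
[col 4] JKQWY: children JKW:{C}, QY:{C,T} ∩→ {C}; cost 0
[col 4] JKQWXY: children JKQWY:{C}, X:{G} ∪→ {C,G}; cost 1
[col 4] JKQSWXY: children JKQWXY:{C,G}, S:{G} ∩→ {G}; cost 0
[col 5] JW: children J:{A}, W:{G} ∪→ {A,G}; cost 1
[col 5] JKW: children JW:{A,G}, K:{T} ∪→ {A,G,T}; cost 1
[col 5] QY: children Q:{A}, Y:{A} ∩→ {A}; cost 0
[col 5] JKQWY: children JKW:{A,G,T}, QY:{A} ∩→ {A}; cost 0
[col 5] JKQWXY: children JKQWY:{A}, X:{G} ∪→ {A,G}; cost 1
[col 5] JKQSWXY: children JKQWXY:{A,G}, S:{C} ∪→ {A,C,G}; cost 1
[col 6] JW: children J:{G}, W:{A} ∪→ {A,G}; cost 1
[col 6] JKW: children JW:{A,G}, K:{C} ∪→ {A,C,G}; cost 1
[col 6] QY: children Q:{A}, Y:{A} ∩→ {A}; cost 0
[col 6] JKQWY: children JKW:{A,C,G}, QY:{A} ∩→ {A}; cost 0
[col 6] JKQWXY: children JKQWY:{A}, X:{T} ∪→ {A,T}; cost 1
[col 6] JKQSWXY: children JKQWXY:{A,T}, S:{G} ∪→ {A,G,T}; cost 1
[col 7] JW: children J:{A}, W:{T} ∪→ {A,T}; cost 1
[col 7] JKW: children JW:{A,T}, K:{T} ∩→ {T}; cost 0
[col 7] QY: children Q:{A}, Y:{A} ∩→ {A}; cost 0
[col 7] JKQWY: children JKW:{T}, QY:{A} ∪→ {A,T}; cost 1
[col 7] JKQWXY: children JKQWY:{A,T}, X:{A} ∩→ {A}; cost 0
[col 7] JKQSWXY: children JKQWXY:{A}, S:{G} ∪→ {A,G}; cost 1
per-site changes: [4, 4, 4, 2, 3, 4, 4, 3]; total = 28

28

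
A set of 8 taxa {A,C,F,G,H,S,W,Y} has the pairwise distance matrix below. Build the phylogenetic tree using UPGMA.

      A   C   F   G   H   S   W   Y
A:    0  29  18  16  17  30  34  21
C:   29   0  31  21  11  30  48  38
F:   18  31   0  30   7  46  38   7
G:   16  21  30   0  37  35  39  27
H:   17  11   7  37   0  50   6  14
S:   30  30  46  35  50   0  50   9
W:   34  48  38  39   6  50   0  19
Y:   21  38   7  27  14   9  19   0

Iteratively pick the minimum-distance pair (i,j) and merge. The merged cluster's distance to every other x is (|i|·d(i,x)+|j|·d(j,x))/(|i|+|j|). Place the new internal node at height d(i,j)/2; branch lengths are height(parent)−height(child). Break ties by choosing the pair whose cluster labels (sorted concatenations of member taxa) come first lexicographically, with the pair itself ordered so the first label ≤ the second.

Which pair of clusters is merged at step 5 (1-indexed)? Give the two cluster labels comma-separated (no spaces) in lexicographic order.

AG,C

iteration 1: select H,W (d=6); attach at lengths (3, 3); label the merged cluster HW
  updated: d(A,HW)=51/2, d(C,HW)=59/2, d(F,HW)=45/2, d(G,HW)=38, d(HW,S)=50, d(HW,Y)=33/2
iteration 2: select F,Y (d=7); attach at lengths (7/2, 7/2); label the merged cluster FY
  updated: d(A,FY)=39/2, d(C,FY)=69/2, d(FY,G)=57/2, d(FY,HW)=39/2, d(FY,S)=55/2
iteration 3: select A,G (d=16); attach at lengths (8, 8); label the merged cluster AG
  updated: d(AG,C)=25, d(AG,FY)=24, d(AG,HW)=127/4, d(AG,S)=65/2
iteration 4: select FY,HW (d=39/2); attach at lengths (25/4, 27/4); label the merged cluster FHWY
  updated: d(AG,FHWY)=223/8, d(C,FHWY)=32, d(FHWY,S)=155/4
iteration 5: select AG,C (d=25); attach at lengths (9/2, 25/2); label the merged cluster ACG
  updated: d(ACG,FHWY)=117/4, d(ACG,S)=95/3
iteration 6: select ACG,FHWY (d=117/4); attach at lengths (17/8, 39/8); label the merged cluster ACFGHWY
  updated: d(ACFGHWY,S)=250/7
iteration 7: select ACFGHWY,S (d=250/7); attach at lengths (181/56, 125/7); label the merged cluster ACFGHSWY
final tree: ((((A:8,G:8):9/2,C:25/2):17/8,((F:7/2,Y:7/2):25/4,(H:3,W:3):27/4):39/8):181/56,S:125/7)
total length: 4877/56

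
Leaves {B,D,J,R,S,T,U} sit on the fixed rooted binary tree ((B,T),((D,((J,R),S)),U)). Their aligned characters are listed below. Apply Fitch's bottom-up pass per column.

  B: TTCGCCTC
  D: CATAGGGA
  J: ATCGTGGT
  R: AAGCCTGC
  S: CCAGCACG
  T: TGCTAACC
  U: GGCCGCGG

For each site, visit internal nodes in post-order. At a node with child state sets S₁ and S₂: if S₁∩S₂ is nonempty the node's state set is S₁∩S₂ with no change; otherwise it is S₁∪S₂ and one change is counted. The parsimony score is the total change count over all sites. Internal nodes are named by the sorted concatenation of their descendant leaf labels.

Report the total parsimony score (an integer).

29

site 0, node BT: B={T} ∩ T={T} → {T} (+0)
site 0, node JR: J={A} ∩ R={A} → {A} (+0)
site 0, node JRS: JR={A} ∪ S={C} → {A,C} (+1)
site 0, node DJRS: D={C} ∩ JRS={A,C} → {C} (+0)
site 0, node DJRSU: DJRS={C} ∪ U={G} → {C,G} (+1)
site 0, node BDJRSTU: BT={T} ∪ DJRSU={C,G} → {C,G,T} (+1)
site 1, node BT: B={T} ∪ T={G} → {G,T} (+1)
site 1, node JR: J={T} ∪ R={A} → {A,T} (+1)
site 1, node JRS: JR={A,T} ∪ S={C} → {A,C,T} (+1)
site 1, node DJRS: D={A} ∩ JRS={A,C,T} → {A} (+0)
site 1, node DJRSU: DJRS={A} ∪ U={G} → {A,G} (+1)
site 1, node BDJRSTU: BT={G,T} ∩ DJRSU={A,G} → {G} (+0)
site 2, node BT: B={C} ∩ T={C} → {C} (+0)
site 2, node JR: J={C} ∪ R={G} → {C,G} (+1)
site 2, node JRS: JR={C,G} ∪ S={A} → {A,C,G} (+1)
site 2, node DJRS: D={T} ∪ JRS={A,C,G} → {A,C,G,T} (+1)
site 2, node DJRSU: DJRS={A,C,G,T} ∩ U={C} → {C} (+0)
site 2, node BDJRSTU: BT={C} ∩ DJRSU={C} → {C} (+0)
site 3, node BT: B={G} ∪ T={T} → {G,T} (+1)
site 3, node JR: J={G} ∪ R={C} → {C,G} (+1)
site 3, node JRS: JR={C,G} ∩ S={G} → {G} (+0)
site 3, node DJRS: D={A} ∪ JRS={G} → {A,G} (+1)
site 3, node DJRSU: DJRS={A,G} ∪ U={C} → {A,C,G} (+1)
site 3, node BDJRSTU: BT={G,T} ∩ DJRSU={A,C,G} → {G} (+0)
site 4, node BT: B={C} ∪ T={A} → {A,C} (+1)
site 4, node JR: J={T} ∪ R={C} → {C,T} (+1)
site 4, node JRS: JR={C,T} ∩ S={C} → {C} (+0)
site 4, node DJRS: D={G} ∪ JRS={C} → {C,G} (+1)
site 4, node DJRSU: DJRS={C,G} ∩ U={G} → {G} (+0)
site 4, node BDJRSTU: BT={A,C} ∪ DJRSU={G} → {A,C,G} (+1)
site 5, node BT: B={C} ∪ T={A} → {A,C} (+1)
site 5, node JR: J={G} ∪ R={T} → {G,T} (+1)
site 5, node JRS: JR={G,T} ∪ S={A} → {A,G,T} (+1)
site 5, node DJRS: D={G} ∩ JRS={A,G,T} → {G} (+0)
site 5, node DJRSU: DJRS={G} ∪ U={C} → {C,G} (+1)
site 5, node BDJRSTU: BT={A,C} ∩ DJRSU={C,G} → {C} (+0)
site 6, node BT: B={T} ∪ T={C} → {C,T} (+1)
site 6, node JR: J={G} ∩ R={G} → {G} (+0)
site 6, node JRS: JR={G} ∪ S={C} → {C,G} (+1)
site 6, node DJRS: D={G} ∩ JRS={C,G} → {G} (+0)
site 6, node DJRSU: DJRS={G} ∩ U={G} → {G} (+0)
site 6, node BDJRSTU: BT={C,T} ∪ DJRSU={G} → {C,G,T} (+1)
site 7, node BT: B={C} ∩ T={C} → {C} (+0)
site 7, node JR: J={T} ∪ R={C} → {C,T} (+1)
site 7, node JRS: JR={C,T} ∪ S={G} → {C,G,T} (+1)
site 7, node DJRS: D={A} ∪ JRS={C,G,T} → {A,C,G,T} (+1)
site 7, node DJRSU: DJRS={A,C,G,T} ∩ U={G} → {G} (+0)
site 7, node BDJRSTU: BT={C} ∪ DJRSU={G} → {C,G} (+1)
per-site changes: [3, 4, 3, 4, 4, 4, 3, 4]; total = 29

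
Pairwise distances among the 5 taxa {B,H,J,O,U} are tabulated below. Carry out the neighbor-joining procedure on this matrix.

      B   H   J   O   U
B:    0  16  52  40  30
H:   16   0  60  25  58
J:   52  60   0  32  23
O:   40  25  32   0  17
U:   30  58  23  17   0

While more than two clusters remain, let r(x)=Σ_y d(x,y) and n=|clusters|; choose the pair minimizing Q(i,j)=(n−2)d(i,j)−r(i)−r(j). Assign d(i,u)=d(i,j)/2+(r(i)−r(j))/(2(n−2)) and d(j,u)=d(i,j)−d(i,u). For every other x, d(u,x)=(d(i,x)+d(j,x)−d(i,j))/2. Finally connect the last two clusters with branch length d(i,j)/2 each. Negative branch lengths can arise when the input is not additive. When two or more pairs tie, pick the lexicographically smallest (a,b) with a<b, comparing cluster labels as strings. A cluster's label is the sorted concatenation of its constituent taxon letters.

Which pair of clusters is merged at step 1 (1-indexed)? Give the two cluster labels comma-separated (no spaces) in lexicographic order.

B,H

iteration 1: select B,H (d=16, Q=-249); attach at lengths (9/2, 23/2); label the merged cluster BH
  updated: d(BH,J)=48, d(BH,O)=49/2, d(BH,U)=36
iteration 2: select BH,O (d=49/2, Q=-133); attach at lengths (21, 7/2); label the merged cluster BHO
  updated: d(BHO,J)=111/4, d(BHO,U)=57/4
iteration 3: select BHO,J (d=111/4, Q=-65); attach at lengths (19/2, 73/4); label the merged cluster BHJO
  updated: d(BHJO,U)=19/4
iteration 4: select BHJO,U (d=19/4); attach at lengths (19/8, 19/8); label the merged cluster BHJOU
final tree: ((((B:9/2,H:23/2):21,O:7/2):19/2,J:73/4):19/8,U:19/8)
total length: 73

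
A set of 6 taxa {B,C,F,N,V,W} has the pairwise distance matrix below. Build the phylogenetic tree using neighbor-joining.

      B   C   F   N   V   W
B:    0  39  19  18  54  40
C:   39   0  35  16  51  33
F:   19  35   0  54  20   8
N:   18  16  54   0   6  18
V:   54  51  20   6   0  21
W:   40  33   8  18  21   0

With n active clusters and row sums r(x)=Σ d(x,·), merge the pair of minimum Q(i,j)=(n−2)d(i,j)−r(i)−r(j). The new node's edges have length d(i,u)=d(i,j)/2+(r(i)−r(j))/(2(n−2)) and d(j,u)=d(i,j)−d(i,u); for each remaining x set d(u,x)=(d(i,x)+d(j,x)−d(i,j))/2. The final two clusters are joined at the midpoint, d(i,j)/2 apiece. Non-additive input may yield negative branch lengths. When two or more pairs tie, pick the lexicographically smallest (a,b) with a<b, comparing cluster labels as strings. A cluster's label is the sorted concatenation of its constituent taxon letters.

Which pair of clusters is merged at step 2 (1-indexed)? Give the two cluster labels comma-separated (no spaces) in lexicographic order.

iteration 1: select N,V (d=6, Q=-240); attach at lengths (-2, 8); label the merged cluster NV
  updated: d(B,NV)=33, d(C,NV)=61/2, d(F,NV)=34, d(NV,W)=33/2
iteration 2: select B,F (d=19, Q=-170); attach at lengths (46/3, 11/3); label the merged cluster BF
  updated: d(BF,C)=55/2, d(BF,NV)=24, d(BF,W)=29/2
iteration 3: select BF,C (d=55/2, Q=-102); attach at lengths (15/2, 20); label the merged cluster BCF
  updated: d(BCF,NV)=27/2, d(BCF,W)=10
iteration 4: select BCF,NV (d=27/2, Q=-40); attach at lengths (7/2, 10); label the merged cluster BCFNV
  updated: d(BCFNV,W)=13/2
iteration 5: select BCFNV,W (d=13/2); attach at lengths (13/4, 13/4); label the merged cluster BCFNVW
final tree: ((((B:46/3,F:11/3):15/2,C:20):7/2,(N:-2,V:8):10):13/4,W:13/4)
total length: 145/2

B,F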